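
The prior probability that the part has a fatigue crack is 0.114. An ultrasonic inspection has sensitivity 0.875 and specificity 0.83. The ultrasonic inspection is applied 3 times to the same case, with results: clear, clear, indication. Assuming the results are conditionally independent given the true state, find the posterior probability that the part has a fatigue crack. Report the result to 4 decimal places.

Let H be the event that the part has a fatigue crack; start with P(H) = 0.114. P('indication'|H) = 0.875, P('indication'|¬H) = 0.17.
Update on result 1 ('clear'): P(H) ← 0.125·0.1140 / (0.125·0.1140 + 0.83·0.8860) = 0.014250/0.74963 = 0.0190.
Update on result 2 ('clear'): P(H) ← 0.125·0.0190 / (0.125·0.0190 + 0.83·0.9810) = 0.0023762/0.81660 = 0.0029.
Update on result 3 ('indication'): P(H) ← 0.875·0.0029 / (0.875·0.0029 + 0.17·0.9971) = 0.0025461/0.17205 = 0.0148.

Posterior P(H) ≈ 0.0148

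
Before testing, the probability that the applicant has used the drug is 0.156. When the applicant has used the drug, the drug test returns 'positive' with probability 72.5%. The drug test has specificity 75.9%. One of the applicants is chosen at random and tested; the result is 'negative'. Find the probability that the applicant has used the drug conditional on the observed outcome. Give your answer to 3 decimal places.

P(H | E) ≈ 0.063

Let H be the event that the applicant has used the drug. P(H) = 0.156, so P(¬H) = 0.844. With E the 'negative' result, P(E|H) = 0.275 and P(E|¬H) = 0.759.
P(E) = 0.275·0.156 + 0.759·0.844 = 0.042900 + 0.64060 = 0.68350.
By Bayes' theorem, P(H|E) = 0.042900 / 0.68350 = 0.063.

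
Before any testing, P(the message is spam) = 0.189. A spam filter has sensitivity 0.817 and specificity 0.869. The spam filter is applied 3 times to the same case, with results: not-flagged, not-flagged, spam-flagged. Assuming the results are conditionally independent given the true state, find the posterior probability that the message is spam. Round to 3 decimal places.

With H the event that the message is spam, the joint likelihood of the observed sequence is P(data|H) = 0.183·0.183·0.817 = 0.027361 and P(data|¬H) = 0.869·0.869·0.131 = 0.098926.
Bayes: P(H|data) = 0.189·0.027361 / (0.189·0.027361 + 0.811·0.098926) = 0.0051711/0.085400 = 0.0606.

Posterior P(H) ≈ 0.061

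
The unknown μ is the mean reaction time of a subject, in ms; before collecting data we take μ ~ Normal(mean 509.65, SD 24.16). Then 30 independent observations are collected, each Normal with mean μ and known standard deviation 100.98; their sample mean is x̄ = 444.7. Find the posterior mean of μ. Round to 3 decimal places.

With known σ, the Normal prior is conjugate. Weight on the data is w = (n/σ²)/(n/σ² + 1/τ₀²) = 0.00294205/(0.00294205+0.00171319) = 0.63199.
Posterior mean = w·x̄ + (1−w)·μ₀ = 0.63199·444.7 + 0.36801·509.65 = 468.602.

Posterior mean ≈ 468.602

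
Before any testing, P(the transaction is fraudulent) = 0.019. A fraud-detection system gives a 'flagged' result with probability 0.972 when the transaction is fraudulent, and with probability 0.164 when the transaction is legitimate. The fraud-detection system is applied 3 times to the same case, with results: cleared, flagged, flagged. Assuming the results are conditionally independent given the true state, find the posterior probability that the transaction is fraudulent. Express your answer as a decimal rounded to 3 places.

Let H be the event that the transaction is fraudulent; start with P(H) = 0.019. P('flagged'|H) = 0.972, P('flagged'|¬H) = 0.164.
Update on result 1 ('cleared'): P(H) ← 0.028·0.0190 / (0.028·0.0190 + 0.836·0.9810) = 0.00053200/0.82065 = 0.0006.
Update on result 2 ('flagged'): P(H) ← 0.972·0.0006 / (0.972·0.0006 + 0.164·0.9994) = 0.00063012/0.16452 = 0.0038.
Update on result 3 ('flagged'): P(H) ← 0.972·0.0038 / (0.972·0.0038 + 0.164·0.9962) = 0.0037227/0.16709 = 0.0223.

Posterior P(H) ≈ 0.022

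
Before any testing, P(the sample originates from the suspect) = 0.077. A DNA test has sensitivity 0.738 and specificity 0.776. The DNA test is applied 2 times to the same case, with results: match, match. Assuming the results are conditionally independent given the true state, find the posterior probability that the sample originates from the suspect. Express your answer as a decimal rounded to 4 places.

Posterior P(H) ≈ 0.4752

With H the event that the sample originates from the suspect, the joint likelihood of the observed sequence is P(data|H) = 0.738·0.738 = 0.54464 and P(data|¬H) = 0.224·0.224 = 0.050176.
Bayes: P(H|data) = 0.077·0.54464 / (0.077·0.54464 + 0.923·0.050176) = 0.041938/0.088250 = 0.4752.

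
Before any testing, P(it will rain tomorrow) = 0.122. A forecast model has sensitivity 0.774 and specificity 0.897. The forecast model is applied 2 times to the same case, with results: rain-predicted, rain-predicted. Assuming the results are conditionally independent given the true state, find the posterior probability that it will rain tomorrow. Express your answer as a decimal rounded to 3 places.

Let H be the event that it will rain tomorrow; start with P(H) = 0.122. P('rain-predicted'|H) = 0.774, P('rain-predicted'|¬H) = 0.103.
Update on result 1 ('rain-predicted'): P(H) ← 0.774·0.1220 / (0.774·0.1220 + 0.103·0.8780) = 0.094428/0.18486 = 0.5108.
Update on result 2 ('rain-predicted'): P(H) ← 0.774·0.5108 / (0.774·0.5108 + 0.103·0.4892) = 0.39536/0.44575 = 0.8870.

Posterior P(H) ≈ 0.887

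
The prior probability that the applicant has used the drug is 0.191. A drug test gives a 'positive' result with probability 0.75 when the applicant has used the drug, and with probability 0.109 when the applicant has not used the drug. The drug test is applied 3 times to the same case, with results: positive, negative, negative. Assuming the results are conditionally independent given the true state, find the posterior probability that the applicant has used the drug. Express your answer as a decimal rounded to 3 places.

Posterior P(H) ≈ 0.113

With H the event that the applicant has used the drug, the joint likelihood of the observed sequence is P(data|H) = 0.75·0.25·0.25 = 0.046875 and P(data|¬H) = 0.109·0.891·0.891 = 0.086533.
Bayes: P(H|data) = 0.191·0.046875 / (0.191·0.046875 + 0.809·0.086533) = 0.0089531/0.078958 = 0.1134.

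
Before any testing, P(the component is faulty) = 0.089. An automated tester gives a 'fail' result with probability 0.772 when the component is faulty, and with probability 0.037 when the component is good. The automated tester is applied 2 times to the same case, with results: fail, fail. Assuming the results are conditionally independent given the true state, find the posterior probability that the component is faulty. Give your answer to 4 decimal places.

Posterior P(H) ≈ 0.9770

With H the event that the component is faulty, the joint likelihood of the observed sequence is P(data|H) = 0.772·0.772 = 0.59598 and P(data|¬H) = 0.037·0.037 = 0.0013690.
Bayes: P(H|data) = 0.089·0.59598 / (0.089·0.59598 + 0.911·0.0013690) = 0.053043/0.054290 = 0.9770.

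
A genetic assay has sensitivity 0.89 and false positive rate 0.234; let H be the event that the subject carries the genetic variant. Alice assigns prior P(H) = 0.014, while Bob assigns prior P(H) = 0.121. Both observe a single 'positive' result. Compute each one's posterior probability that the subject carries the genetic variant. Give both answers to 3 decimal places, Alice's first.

The likelihood ratio for a 'positive' result is 0.89/0.234 = 3.8034.
Alice: prior odds 0.014/0.986 = 0.014199; posterior odds 0.054004; posterior probability 0.051.
Bob: prior odds 0.121/0.879 = 0.13766; posterior odds 0.52357; posterior probability 0.344.

Alice: 0.051; Bob: 0.344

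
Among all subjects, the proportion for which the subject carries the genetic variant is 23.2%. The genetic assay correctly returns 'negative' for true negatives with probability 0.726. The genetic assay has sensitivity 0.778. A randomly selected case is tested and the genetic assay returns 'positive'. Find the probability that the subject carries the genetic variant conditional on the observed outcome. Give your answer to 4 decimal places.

P(H | E) ≈ 0.4617

Let H be the event that the subject carries the genetic variant. P(H) = 0.232, so P(¬H) = 0.768. With E the 'positive' result, P(E|H) = 0.778 and P(E|¬H) = 0.274.
P(E) = 0.778·0.232 + 0.274·0.768 = 0.18050 + 0.21043 = 0.39093.
By Bayes' theorem, P(H|E) = 0.18050 / 0.39093 = 0.4617.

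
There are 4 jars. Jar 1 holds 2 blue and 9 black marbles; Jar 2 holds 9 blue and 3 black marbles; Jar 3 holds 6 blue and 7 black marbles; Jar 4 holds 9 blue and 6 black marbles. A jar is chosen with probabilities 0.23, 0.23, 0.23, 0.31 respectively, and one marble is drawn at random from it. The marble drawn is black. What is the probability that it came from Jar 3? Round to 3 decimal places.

Tabulate prior·likelihood by source: [1] prior 0.23, lik 0.8182, product 0.1882; [2] prior 0.23, lik 0.25, product 0.05750; [3] prior 0.23, lik 0.5385, product 0.1238; [4] prior 0.31, lik 0.4, product 0.1240.
Normalizing constant = 0.49353; the posterior for Jar 3 is its product over the sum, 0.1238/0.49353 = 0.251.

Posterior probability ≈ 0.251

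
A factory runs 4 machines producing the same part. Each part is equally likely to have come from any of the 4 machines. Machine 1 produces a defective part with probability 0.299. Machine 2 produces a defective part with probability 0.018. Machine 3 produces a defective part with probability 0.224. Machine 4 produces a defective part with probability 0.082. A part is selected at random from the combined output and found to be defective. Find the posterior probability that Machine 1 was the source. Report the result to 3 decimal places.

Posterior probability ≈ 0.480

Tabulate prior·likelihood by source: [1] prior 0.25, lik 0.299, product 0.07475; [2] prior 0.25, lik 0.018, product 0.004500; [3] prior 0.25, lik 0.224, product 0.05600; [4] prior 0.25, lik 0.082, product 0.02050.
Normalizing constant = 0.15575; the posterior for Machine 1 is its product over the sum, 0.07475/0.15575 = 0.480.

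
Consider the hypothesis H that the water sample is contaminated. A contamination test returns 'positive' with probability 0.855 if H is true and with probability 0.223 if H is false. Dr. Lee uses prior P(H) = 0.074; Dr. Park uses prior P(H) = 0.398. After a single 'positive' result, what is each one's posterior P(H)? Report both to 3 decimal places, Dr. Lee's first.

The likelihood ratio for a 'positive' result is 0.855/0.223 = 3.8341.
Dr. Lee: prior odds 0.074/0.926 = 0.079914; posterior odds 0.30640; posterior probability 0.235.
Dr. Park: prior odds 0.398/0.602 = 0.66113; posterior odds 2.5348; posterior probability 0.717.

Dr. Lee: 0.235; Dr. Park: 0.717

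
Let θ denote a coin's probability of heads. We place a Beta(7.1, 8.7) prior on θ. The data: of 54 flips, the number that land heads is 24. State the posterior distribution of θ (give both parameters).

Posterior: Beta(31.1, 38.7)

Observing 24 successes and 30 failures updates Beta(7.1, 8.7) by adding the success and failure counts to the two shape parameters: α = 7.1+24 = 31.1, β = 8.7+30 = 38.7.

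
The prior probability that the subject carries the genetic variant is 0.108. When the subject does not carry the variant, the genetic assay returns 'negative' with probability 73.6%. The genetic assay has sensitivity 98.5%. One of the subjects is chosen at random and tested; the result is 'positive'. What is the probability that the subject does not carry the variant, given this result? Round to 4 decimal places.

P(¬H | E) ≈ 0.6888

Let H be the event that the subject carries the genetic variant. P(H) = 0.108, so P(¬H) = 0.892. With E the 'positive' result, P(E|H) = 0.985 and P(E|¬H) = 0.264.
P(E) = 0.985·0.108 + 0.264·0.892 = 0.10638 + 0.23549 = 0.34187.
By Bayes' theorem, P(H|E) = 0.10638 / 0.34187 = 0.3112. Hence P(¬H|E) = 1 − 0.3112 = 0.6888.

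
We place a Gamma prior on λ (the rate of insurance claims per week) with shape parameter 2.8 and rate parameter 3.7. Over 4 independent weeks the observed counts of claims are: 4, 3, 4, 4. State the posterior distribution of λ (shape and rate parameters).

Posterior: Gamma(shape=17.8, rate=7.7)

Total count ∑xᵢ = 15 over n = 4 weeks.
Gamma is conjugate to the Poisson likelihood: posterior is Gamma(shape = 2.8+15 = 17.8, rate = 3.7+4 = 7.7).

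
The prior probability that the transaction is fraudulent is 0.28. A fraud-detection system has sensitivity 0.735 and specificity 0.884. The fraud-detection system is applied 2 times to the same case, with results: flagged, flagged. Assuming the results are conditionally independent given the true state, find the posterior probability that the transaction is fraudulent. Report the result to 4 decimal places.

Let H be the event that the transaction is fraudulent; start with P(H) = 0.28. P('flagged'|H) = 0.735, P('flagged'|¬H) = 0.116.
Update on result 1 ('flagged'): P(H) ← 0.735·0.2800 / (0.735·0.2800 + 0.116·0.7200) = 0.20580/0.28932 = 0.7113.
Update on result 2 ('flagged'): P(H) ← 0.735·0.7113 / (0.735·0.7113 + 0.116·0.2887) = 0.52282/0.55631 = 0.9398.

Posterior P(H) ≈ 0.9398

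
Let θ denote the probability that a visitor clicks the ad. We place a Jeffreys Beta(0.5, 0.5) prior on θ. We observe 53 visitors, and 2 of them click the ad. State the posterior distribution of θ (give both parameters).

Posterior: Beta(2.5, 51.5)

The binomial likelihood is conjugate to the Beta prior: with 2 successes and 51 failures, the posterior is Beta(0.5+2, 0.5+51) = Beta(2.5, 51.5).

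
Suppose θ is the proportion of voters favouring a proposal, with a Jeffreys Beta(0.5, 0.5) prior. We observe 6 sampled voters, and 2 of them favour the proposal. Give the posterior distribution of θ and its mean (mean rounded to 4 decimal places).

The binomial likelihood is conjugate to the Beta prior: with 2 successes and 4 failures, the posterior is Beta(0.5+2, 0.5+4) = Beta(2.5, 4.5).
Posterior mean = α/(α+β) = 2.5/7 = 0.3571.

Posterior: Beta(2.5, 4.5); mean ≈ 0.3571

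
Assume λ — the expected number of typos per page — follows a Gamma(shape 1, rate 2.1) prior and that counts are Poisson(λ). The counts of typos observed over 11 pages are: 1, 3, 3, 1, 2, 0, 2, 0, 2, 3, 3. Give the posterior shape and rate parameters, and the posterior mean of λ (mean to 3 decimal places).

Total count ∑xᵢ = 20 over n = 11 pages.
Gamma is conjugate to the Poisson likelihood: posterior is Gamma(shape = 1+20 = 21, rate = 2.1+11 = 13.1).
Posterior mean = shape/rate = 21/13.1 = 1.603.

Posterior: Gamma(shape=21, rate=13.1); mean ≈ 1.603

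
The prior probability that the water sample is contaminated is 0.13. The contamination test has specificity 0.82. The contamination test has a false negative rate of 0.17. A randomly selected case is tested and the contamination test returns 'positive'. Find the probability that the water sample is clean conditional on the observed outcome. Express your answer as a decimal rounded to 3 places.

P(¬H | E) ≈ 0.592

Write H for 'the water sample is contaminated'. Prior odds H:¬H = 0.13/0.87 = 0.14943. For the 'positive' outcome, the likelihood ratio is 0.83/0.18 = 4.6111.
Posterior odds = 0.14943 × 4.6111 = 0.68902, so P(H|E) = 0.68902/(1+0.68902) = 0.408. Then P(¬H|E) = 1 − 0.408 = 0.592.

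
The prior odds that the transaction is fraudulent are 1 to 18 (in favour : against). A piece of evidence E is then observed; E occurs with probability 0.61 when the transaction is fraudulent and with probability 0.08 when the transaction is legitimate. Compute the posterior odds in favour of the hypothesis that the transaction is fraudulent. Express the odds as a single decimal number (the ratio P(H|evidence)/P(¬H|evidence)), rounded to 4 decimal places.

Posterior odds ≈ 0.4236

Prior odds = 1/18 = 0.055556. In log-odds, ln(0.055556) = -2.8904.
Add log likelihood ratio: ln(7.6250) = 2.0314.
Posterior log-odds = -0.85894, so posterior odds = exp(-0.85894) = 0.42361.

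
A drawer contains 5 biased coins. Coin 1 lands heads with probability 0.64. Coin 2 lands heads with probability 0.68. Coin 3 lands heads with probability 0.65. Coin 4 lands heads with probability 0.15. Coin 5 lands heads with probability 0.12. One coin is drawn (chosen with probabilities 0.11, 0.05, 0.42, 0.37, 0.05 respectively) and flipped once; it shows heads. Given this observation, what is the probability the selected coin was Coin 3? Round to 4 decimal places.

Posterior probability ≈ 0.6220

P(heads|C1) = 0.64; P(heads|C2) = 0.68; P(heads|C3) = 0.65; P(heads|C4) = 0.15; P(heads|C5) = 0.12.
Prior × likelihood for each source: 0.11·0.64=0.07040, 0.05·0.68=0.03400, 0.42·0.65=0.2730, 0.37·0.15=0.05550, 0.05·0.12=0.006000. Summing gives P(heads) = 0.43890.
P(Coin 3 | heads) = 0.2730 / 0.43890 = 0.6220.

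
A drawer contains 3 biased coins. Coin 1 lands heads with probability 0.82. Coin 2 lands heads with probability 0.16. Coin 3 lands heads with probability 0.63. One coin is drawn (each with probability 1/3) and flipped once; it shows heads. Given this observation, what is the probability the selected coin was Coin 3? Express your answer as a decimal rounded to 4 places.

Posterior probability ≈ 0.3913

P(heads|C1) = 0.82; P(heads|C2) = 0.16; P(heads|C3) = 0.63.
Prior × likelihood for each source: 0.333333·0.82=0.2733, 0.333333·0.16=0.05333, 0.333333·0.63=0.2100. Summing gives P(heads) = 0.53667.
P(Coin 3 | heads) = 0.2100 / 0.53667 = 0.3913.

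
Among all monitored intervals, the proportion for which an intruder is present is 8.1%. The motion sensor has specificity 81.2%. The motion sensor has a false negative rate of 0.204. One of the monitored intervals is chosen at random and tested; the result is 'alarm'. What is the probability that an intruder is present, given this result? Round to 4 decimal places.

Write H for 'an intruder is present'. Prior odds H:¬H = 0.081/0.919 = 0.088139. For the 'alarm' outcome, the likelihood ratio is 0.796/0.188 = 4.2340.
Posterior odds = 0.088139 × 4.2340 = 0.37319, so P(H|E) = 0.37319/(1+0.37319) = 0.2718.

P(H | E) ≈ 0.2718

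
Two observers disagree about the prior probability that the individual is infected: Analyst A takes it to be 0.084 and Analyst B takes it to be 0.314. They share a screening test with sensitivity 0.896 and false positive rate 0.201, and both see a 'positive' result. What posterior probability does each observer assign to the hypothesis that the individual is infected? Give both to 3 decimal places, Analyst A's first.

Analyst A: 0.290; Analyst B: 0.671

The likelihood ratio for a 'positive' result is 0.896/0.201 = 4.4577.
Analyst A: prior odds 0.084/0.916 = 0.091703; posterior odds 0.40879; posterior probability 0.290.
Analyst B: prior odds 0.314/0.686 = 0.45773; posterior odds 2.0404; posterior probability 0.671.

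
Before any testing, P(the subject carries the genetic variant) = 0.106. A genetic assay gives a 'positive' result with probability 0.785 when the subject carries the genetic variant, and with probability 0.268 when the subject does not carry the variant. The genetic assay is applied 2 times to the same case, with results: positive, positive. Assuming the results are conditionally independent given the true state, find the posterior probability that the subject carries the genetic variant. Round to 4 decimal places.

With H the event that the subject carries the genetic variant, the joint likelihood of the observed sequence is P(data|H) = 0.785·0.785 = 0.61623 and P(data|¬H) = 0.268·0.268 = 0.071824.
Bayes: P(H|data) = 0.106·0.61623 / (0.106·0.61623 + 0.894·0.071824) = 0.065320/0.12953 = 0.5043.

Posterior P(H) ≈ 0.5043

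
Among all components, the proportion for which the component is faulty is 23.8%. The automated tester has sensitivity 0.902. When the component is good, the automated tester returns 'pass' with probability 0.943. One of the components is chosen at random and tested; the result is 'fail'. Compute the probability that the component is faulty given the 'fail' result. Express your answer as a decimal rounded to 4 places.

P(H | E) ≈ 0.8317

Write H for 'the component is faulty'. Prior odds H:¬H = 0.238/0.762 = 0.31234. For the 'fail' outcome, the likelihood ratio is 0.902/0.057 = 15.825.
Posterior odds = 0.31234 × 15.825 = 4.9426, so P(H|E) = 4.9426/(1+4.9426) = 0.8317.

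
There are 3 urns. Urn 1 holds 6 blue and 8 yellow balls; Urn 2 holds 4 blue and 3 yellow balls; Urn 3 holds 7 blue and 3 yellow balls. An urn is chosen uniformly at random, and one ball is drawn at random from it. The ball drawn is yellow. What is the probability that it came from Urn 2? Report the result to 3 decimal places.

P(yellow|Urn 1) = 0.5714; P(yellow|Urn 2) = 0.4286; P(yellow|Urn 3) = 0.3.
Prior × likelihood for each source: 0.333333·0.5714=0.1905, 0.333333·0.4286=0.1429, 0.333333·0.3=0.1000. Summing gives P(yellow) = 0.43333.
P(Urn 2 | yellow) = 0.1429 / 0.43333 = 0.330.

Posterior probability ≈ 0.330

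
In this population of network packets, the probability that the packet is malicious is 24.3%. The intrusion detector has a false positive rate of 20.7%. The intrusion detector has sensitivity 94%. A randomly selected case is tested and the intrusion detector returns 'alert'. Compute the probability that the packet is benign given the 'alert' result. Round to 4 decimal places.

P(¬H | E) ≈ 0.4069

Let H be the event that the packet is malicious. P(H) = 0.243, so P(¬H) = 0.757. With E the 'alert' result, P(E|H) = 0.94 and P(E|¬H) = 0.207.
P(E) = 0.94·0.243 + 0.207·0.757 = 0.22842 + 0.15670 = 0.38512.
By Bayes' theorem, P(H|E) = 0.22842 / 0.38512 = 0.5931. Hence P(¬H|E) = 1 − 0.5931 = 0.4069.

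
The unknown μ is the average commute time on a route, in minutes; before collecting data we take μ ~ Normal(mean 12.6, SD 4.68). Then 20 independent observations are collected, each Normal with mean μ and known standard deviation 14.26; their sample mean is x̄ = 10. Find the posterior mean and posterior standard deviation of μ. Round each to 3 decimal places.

Posterior mean ≈ 10.824; posterior SD ≈ 2.635

With known σ, the Normal prior is conjugate. Weight on the data is w = (n/σ²)/(n/σ² + 1/τ₀²) = 0.0983538/(0.0983538+0.0456571) = 0.68296.
Posterior mean = w·x̄ + (1−w)·μ₀ = 0.68296·10 + 0.31704·12.6 = 10.824. Posterior variance = 1/(0.0983538+0.0456571) = 6.94392, so SD = 2.635.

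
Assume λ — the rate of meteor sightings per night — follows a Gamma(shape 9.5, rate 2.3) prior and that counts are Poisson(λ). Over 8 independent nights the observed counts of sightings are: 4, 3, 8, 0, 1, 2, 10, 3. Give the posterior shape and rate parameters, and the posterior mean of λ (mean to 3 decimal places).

The Poisson likelihood adds the total count to the shape and the number of exposure periods to the rate. Here ∑xᵢ = 31 and n = 8, so shape 9.5→40.5 and rate 2.3→10.3.
E[λ | data] = 40.5/10.3 = 3.932.

Posterior: Gamma(shape=40.5, rate=10.3); mean ≈ 3.932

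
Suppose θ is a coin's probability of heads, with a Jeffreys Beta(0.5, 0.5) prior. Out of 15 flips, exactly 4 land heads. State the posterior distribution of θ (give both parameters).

Posterior: Beta(4.5, 11.5)

Observing 4 successes and 11 failures updates Beta(0.5, 0.5) by adding the success and failure counts to the two shape parameters: α = 0.5+4 = 4.5, β = 0.5+11 = 11.5.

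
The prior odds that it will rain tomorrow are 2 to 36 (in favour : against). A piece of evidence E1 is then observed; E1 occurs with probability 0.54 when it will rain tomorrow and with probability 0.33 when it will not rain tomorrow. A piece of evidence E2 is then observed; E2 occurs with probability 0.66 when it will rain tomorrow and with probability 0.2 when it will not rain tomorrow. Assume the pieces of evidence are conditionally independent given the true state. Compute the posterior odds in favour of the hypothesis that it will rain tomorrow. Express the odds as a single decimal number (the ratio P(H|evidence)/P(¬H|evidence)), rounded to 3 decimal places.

Posterior odds ≈ 0.300

Prior odds = 2/36 = 0.055556.
Likelihood ratio for E1 = 0.54/0.33 = 1.6364.
Likelihood ratio for E2 = 0.66/0.2 = 3.3000.
Posterior odds = prior odds × LR₁ × LR₂ = 0.30000.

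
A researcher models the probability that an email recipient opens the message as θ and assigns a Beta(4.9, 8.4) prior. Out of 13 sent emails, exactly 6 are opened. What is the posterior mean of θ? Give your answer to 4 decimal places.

Posterior mean ≈ 0.4144

The binomial likelihood is conjugate to the Beta prior: with 6 successes and 7 failures, the posterior is Beta(4.9+6, 8.4+7) = Beta(10.9, 15.4).
Posterior mean = α/(α+β) = 10.9/26.3 = 0.4144.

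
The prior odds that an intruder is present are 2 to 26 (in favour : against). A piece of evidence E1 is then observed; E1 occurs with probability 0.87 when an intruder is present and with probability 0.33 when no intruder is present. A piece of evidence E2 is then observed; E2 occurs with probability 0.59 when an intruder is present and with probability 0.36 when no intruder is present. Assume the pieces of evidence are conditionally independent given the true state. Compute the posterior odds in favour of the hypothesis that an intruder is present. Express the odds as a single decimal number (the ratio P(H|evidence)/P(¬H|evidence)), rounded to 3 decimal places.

Posterior odds ≈ 0.332

Prior odds = 2/26 = 0.076923. In log-odds, ln(0.076923) = -2.5649.
Add log likelihood ratios: ln(2.6364) + ln(1.6389) = 1.4634.
Posterior log-odds = -1.1015, so posterior odds = exp(-1.1015) = 0.33236.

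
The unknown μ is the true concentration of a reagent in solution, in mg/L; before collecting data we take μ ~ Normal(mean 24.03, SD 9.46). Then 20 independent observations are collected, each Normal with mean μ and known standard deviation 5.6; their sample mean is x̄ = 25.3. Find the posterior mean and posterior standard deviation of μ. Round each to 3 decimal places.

Posterior mean ≈ 25.278; posterior SD ≈ 1.241

With known σ, the Normal prior is conjugate. Weight on the data is w = (n/σ²)/(n/σ² + 1/τ₀²) = 0.637755/(0.637755+0.0111742) = 0.98278.
Posterior mean = w·x̄ + (1−w)·μ₀ = 0.98278·25.3 + 0.017219·24.03 = 25.278. Posterior variance = 1/(0.637755+0.0111742) = 1.54100, so SD = 1.241.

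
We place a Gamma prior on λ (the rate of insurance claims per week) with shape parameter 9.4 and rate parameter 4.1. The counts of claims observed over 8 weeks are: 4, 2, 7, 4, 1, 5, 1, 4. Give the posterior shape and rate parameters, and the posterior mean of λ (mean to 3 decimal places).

Posterior: Gamma(shape=37.4, rate=12.1); mean ≈ 3.091

The Poisson likelihood adds the total count to the shape and the number of exposure periods to the rate. Here ∑xᵢ = 28 and n = 8, so shape 9.4→37.4 and rate 4.1→12.1.
E[λ | data] = 37.4/12.1 = 3.091.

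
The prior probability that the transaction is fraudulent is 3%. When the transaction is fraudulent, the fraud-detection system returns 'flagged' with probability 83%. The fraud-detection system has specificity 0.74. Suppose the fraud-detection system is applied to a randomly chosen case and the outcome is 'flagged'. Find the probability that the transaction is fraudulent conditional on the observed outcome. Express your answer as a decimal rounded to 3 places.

P(H | E) ≈ 0.090

Let H be the event that the transaction is fraudulent. P(H) = 0.03, so P(¬H) = 0.97. With E the 'flagged' result, P(E|H) = 0.83 and P(E|¬H) = 0.26.
P(E) = 0.83·0.03 + 0.26·0.97 = 0.024900 + 0.25220 = 0.27710.
By Bayes' theorem, P(H|E) = 0.024900 / 0.27710 = 0.090.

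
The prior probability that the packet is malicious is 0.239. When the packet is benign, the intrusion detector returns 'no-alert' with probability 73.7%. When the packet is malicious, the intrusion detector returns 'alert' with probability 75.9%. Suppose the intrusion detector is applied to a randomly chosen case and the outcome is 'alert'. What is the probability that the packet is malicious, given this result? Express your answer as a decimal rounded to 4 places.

Write H for 'the packet is malicious'. Prior odds H:¬H = 0.239/0.761 = 0.31406. For the 'alert' outcome, the likelihood ratio is 0.759/0.263 = 2.8859.
Posterior odds = 0.31406 × 2.8859 = 0.90636, so P(H|E) = 0.90636/(1+0.90636) = 0.4754.

P(H | E) ≈ 0.4754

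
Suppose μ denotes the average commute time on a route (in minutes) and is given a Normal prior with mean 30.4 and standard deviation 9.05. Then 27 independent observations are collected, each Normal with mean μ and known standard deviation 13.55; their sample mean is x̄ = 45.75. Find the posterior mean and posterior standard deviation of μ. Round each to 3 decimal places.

Prior precision 1/τ₀² = 1/9.05² = 0.0122096; data precision n/σ² = 27/13.55² = 0.147057.
Posterior precision = 0.0122096 + 0.147057 = 0.159266, giving posterior SD = 1/√0.159266 = 2.506.
Posterior mean = (0.0122096·30.4 + 0.147057·45.75) / 0.159266 = 44.573.

Posterior mean ≈ 44.573; posterior SD ≈ 2.506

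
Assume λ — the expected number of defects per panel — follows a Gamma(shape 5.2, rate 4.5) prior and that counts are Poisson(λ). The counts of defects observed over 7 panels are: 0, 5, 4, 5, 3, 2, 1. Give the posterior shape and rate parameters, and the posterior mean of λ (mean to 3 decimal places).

Posterior: Gamma(shape=25.2, rate=11.5); mean ≈ 2.191

The Poisson likelihood adds the total count to the shape and the number of exposure periods to the rate. Here ∑xᵢ = 20 and n = 7, so shape 5.2→25.2 and rate 4.5→11.5.
E[λ | data] = 25.2/11.5 = 2.191.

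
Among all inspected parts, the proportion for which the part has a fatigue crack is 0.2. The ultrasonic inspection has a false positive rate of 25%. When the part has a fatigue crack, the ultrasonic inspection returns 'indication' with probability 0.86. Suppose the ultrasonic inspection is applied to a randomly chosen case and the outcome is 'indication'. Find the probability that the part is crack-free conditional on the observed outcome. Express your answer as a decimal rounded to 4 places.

P(¬H | E) ≈ 0.5376

Let H be the event that the part has a fatigue crack. P(H) = 0.2, so P(¬H) = 0.8. With E the 'indication' result, P(E|H) = 0.86 and P(E|¬H) = 0.25.
P(E) = 0.86·0.2 + 0.25·0.8 = 0.17200 + 0.20000 = 0.37200.
By Bayes' theorem, P(H|E) = 0.17200 / 0.37200 = 0.4624. Hence P(¬H|E) = 1 − 0.4624 = 0.5376.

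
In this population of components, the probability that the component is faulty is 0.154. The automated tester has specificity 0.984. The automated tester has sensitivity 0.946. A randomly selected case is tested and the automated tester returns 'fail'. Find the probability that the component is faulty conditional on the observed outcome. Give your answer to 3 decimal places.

Let H be the event that the component is faulty. P(H) = 0.154, so P(¬H) = 0.846. With E the 'fail' result, P(E|H) = 0.946 and P(E|¬H) = 0.016.
P(E) = 0.946·0.154 + 0.016·0.846 = 0.14568 + 0.013536 = 0.15922.
By Bayes' theorem, P(H|E) = 0.14568 / 0.15922 = 0.915.

P(H | E) ≈ 0.915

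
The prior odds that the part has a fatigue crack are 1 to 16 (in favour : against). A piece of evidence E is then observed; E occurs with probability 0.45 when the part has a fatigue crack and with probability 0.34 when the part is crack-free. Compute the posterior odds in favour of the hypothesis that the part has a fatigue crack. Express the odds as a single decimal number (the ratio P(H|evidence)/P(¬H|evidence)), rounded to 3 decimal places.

Prior odds = 1/16 = 0.062500. In log-odds, ln(0.062500) = -2.7726.
Add log likelihood ratio: ln(1.3235) = 0.28030.
Posterior log-odds = -2.4923, so posterior odds = exp(-2.4923) = 0.082721.

Posterior odds ≈ 0.083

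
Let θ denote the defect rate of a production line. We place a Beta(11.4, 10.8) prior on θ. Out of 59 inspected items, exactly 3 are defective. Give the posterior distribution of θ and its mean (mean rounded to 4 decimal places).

Observing 3 successes and 56 failures updates Beta(11.4, 10.8) by adding the success and failure counts to the two shape parameters: α = 11.4+3 = 14.4, β = 10.8+56 = 66.8.
Posterior mean = α/(α+β) = 14.4/81.2 = 0.1773.

Posterior: Beta(14.4, 66.8); mean ≈ 0.1773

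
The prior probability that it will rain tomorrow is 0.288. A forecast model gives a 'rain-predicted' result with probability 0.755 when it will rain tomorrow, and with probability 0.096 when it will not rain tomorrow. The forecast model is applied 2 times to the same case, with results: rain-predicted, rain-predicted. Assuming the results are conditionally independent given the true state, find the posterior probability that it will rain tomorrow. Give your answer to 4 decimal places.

Posterior P(H) ≈ 0.9616

With H the event that it will rain tomorrow, the joint likelihood of the observed sequence is P(data|H) = 0.755·0.755 = 0.57003 and P(data|¬H) = 0.096·0.096 = 0.0092160.
Bayes: P(H|data) = 0.288·0.57003 / (0.288·0.57003 + 0.712·0.0092160) = 0.16417/0.17073 = 0.9616.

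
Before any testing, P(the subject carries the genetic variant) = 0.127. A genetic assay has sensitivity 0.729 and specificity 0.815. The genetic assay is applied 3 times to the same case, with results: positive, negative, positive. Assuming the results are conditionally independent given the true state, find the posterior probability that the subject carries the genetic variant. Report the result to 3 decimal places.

Posterior P(H) ≈ 0.429

Let H be the event that the subject carries the genetic variant; start with P(H) = 0.127. P('positive'|H) = 0.729, P('positive'|¬H) = 0.185.
Update on result 1 ('positive'): P(H) ← 0.729·0.1270 / (0.729·0.1270 + 0.185·0.8730) = 0.092583/0.25409 = 0.3644.
Update on result 2 ('negative'): P(H) ← 0.271·0.3644 / (0.271·0.3644 + 0.815·0.6356) = 0.098745/0.61678 = 0.1601.
Update on result 3 ('positive'): P(H) ← 0.729·0.1601 / (0.729·0.1601 + 0.185·0.8399) = 0.11671/0.27209 = 0.4289.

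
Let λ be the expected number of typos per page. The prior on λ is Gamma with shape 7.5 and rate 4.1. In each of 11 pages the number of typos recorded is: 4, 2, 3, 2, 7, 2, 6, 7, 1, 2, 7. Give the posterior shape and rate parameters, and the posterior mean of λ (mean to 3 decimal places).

The Poisson likelihood adds the total count to the shape and the number of exposure periods to the rate. Here ∑xᵢ = 43 and n = 11, so shape 7.5→50.5 and rate 4.1→15.1.
E[λ | data] = 50.5/15.1 = 3.344.

Posterior: Gamma(shape=50.5, rate=15.1); mean ≈ 3.344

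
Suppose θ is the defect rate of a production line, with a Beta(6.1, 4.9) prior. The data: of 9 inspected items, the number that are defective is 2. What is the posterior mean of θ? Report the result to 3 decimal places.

The binomial likelihood is conjugate to the Beta prior: with 2 successes and 7 failures, the posterior is Beta(6.1+2, 4.9+7) = Beta(8.1, 11.9).
E[θ | data] = 8.1/(8.1+11.9) = 0.405.

Posterior mean ≈ 0.405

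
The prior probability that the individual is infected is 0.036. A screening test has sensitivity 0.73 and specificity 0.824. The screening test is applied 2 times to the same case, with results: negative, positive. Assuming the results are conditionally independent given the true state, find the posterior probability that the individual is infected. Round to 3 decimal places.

Posterior P(H) ≈ 0.048

Let H be the event that the individual is infected; start with P(H) = 0.036. P('positive'|H) = 0.73, P('positive'|¬H) = 0.176.
Update on result 1 ('negative'): P(H) ← 0.27·0.0360 / (0.27·0.0360 + 0.824·0.9640) = 0.0097200/0.80406 = 0.0121.
Update on result 2 ('positive'): P(H) ← 0.73·0.0121 / (0.73·0.0121 + 0.176·0.9879) = 0.0088248/0.18270 = 0.0483.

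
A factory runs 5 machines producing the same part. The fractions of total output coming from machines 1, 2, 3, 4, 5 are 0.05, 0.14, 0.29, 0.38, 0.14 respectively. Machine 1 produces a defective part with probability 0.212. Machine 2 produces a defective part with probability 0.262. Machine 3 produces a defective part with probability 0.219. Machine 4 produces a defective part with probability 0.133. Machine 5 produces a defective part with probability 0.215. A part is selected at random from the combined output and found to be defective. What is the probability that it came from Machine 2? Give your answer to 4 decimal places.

Posterior probability ≈ 0.1916

Tabulate prior·likelihood by source: [1] prior 0.05, lik 0.212, product 0.01060; [2] prior 0.14, lik 0.262, product 0.03668; [3] prior 0.29, lik 0.219, product 0.06351; [4] prior 0.38, lik 0.133, product 0.05054; [5] prior 0.14, lik 0.215, product 0.03010.
Normalizing constant = 0.19143; the posterior for Machine 2 is its product over the sum, 0.03668/0.19143 = 0.1916.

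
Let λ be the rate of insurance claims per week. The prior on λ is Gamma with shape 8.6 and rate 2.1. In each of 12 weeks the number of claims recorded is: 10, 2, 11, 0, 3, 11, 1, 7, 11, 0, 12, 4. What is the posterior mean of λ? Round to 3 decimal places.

The Poisson likelihood adds the total count to the shape and the number of exposure periods to the rate. Here ∑xᵢ = 72 and n = 12, so shape 8.6→80.6 and rate 2.1→14.1.
Posterior mean = shape/rate = 80.6/14.1 = 5.716.

Posterior mean ≈ 5.716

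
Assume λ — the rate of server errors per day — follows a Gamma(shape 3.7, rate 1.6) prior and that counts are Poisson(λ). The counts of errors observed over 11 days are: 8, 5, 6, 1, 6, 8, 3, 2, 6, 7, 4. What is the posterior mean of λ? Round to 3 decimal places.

Total count ∑xᵢ = 56 over n = 11 days.
Gamma is conjugate to the Poisson likelihood: posterior is Gamma(shape = 3.7+56 = 59.7, rate = 1.6+11 = 12.6).
E[λ | data] = 59.7/12.6 = 4.738.

Posterior mean ≈ 4.738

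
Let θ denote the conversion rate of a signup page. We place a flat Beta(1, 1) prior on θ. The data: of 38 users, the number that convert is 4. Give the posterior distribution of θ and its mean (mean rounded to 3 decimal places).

Observing 4 successes and 34 failures updates Beta(1, 1) by adding the success and failure counts to the two shape parameters: α = 1+4 = 5, β = 1+34 = 35.
E[θ | data] = 5/(5+35) = 0.125.

Posterior: Beta(5, 35); mean ≈ 0.125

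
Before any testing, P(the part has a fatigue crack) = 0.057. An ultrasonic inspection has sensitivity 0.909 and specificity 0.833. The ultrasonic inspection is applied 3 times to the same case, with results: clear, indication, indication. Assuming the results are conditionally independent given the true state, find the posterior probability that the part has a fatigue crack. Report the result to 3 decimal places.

Let H be the event that the part has a fatigue crack; start with P(H) = 0.057. P('indication'|H) = 0.909, P('indication'|¬H) = 0.167.
Update on result 1 ('clear'): P(H) ← 0.091·0.0570 / (0.091·0.0570 + 0.833·0.9430) = 0.0051870/0.79071 = 0.0066.
Update on result 2 ('indication'): P(H) ← 0.909·0.0066 / (0.909·0.0066 + 0.167·0.9934) = 0.0059630/0.17187 = 0.0347.
Update on result 3 ('indication'): P(H) ← 0.909·0.0347 / (0.909·0.0347 + 0.167·0.9653) = 0.031538/0.19274 = 0.1636.

Posterior P(H) ≈ 0.164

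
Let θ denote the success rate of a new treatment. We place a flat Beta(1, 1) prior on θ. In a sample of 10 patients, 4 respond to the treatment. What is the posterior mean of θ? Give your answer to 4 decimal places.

Posterior mean ≈ 0.4167

Observing 4 successes and 6 failures updates Beta(1, 1) by adding the success and failure counts to the two shape parameters: α = 1+4 = 5, β = 1+6 = 7.
Posterior mean = α/(α+β) = 5/12 = 0.4167.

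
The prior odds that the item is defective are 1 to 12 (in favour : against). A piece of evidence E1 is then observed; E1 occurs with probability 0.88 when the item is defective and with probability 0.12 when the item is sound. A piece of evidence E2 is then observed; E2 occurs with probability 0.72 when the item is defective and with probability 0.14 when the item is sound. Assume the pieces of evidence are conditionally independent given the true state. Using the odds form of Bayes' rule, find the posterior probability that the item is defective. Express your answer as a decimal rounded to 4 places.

Posterior probability ≈ 0.7586

Prior odds = 1/12 = 0.083333.
Likelihood ratio for E1 = 0.88/0.12 = 7.3333.
Likelihood ratio for E2 = 0.72/0.14 = 5.1429.
Posterior odds = prior odds × LR₁ × LR₂ = 3.1429.
Posterior probability = odds/(1+odds) = 3.1429/4.1429 = 0.7586.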